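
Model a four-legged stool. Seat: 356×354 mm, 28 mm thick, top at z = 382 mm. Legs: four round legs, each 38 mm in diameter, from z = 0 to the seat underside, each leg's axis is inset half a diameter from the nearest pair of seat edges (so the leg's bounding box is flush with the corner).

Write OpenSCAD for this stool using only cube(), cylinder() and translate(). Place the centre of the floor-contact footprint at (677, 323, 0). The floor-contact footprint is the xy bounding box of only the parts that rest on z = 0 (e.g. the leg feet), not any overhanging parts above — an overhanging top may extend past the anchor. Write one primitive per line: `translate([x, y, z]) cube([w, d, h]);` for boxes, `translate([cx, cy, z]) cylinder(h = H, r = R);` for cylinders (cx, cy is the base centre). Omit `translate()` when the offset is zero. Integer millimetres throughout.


// leg_h = 382 - 28 = 354
translate([499, 146, 354]) cube([356, 354, 28]);
translate([518, 165, 0]) cylinder(h = 354, r = 19);
translate([836, 165, 0]) cylinder(h = 354, r = 19);
translate([518, 481, 0]) cylinder(h = 354, r = 19);
translate([836, 481, 0]) cylinder(h = 354, r = 19);


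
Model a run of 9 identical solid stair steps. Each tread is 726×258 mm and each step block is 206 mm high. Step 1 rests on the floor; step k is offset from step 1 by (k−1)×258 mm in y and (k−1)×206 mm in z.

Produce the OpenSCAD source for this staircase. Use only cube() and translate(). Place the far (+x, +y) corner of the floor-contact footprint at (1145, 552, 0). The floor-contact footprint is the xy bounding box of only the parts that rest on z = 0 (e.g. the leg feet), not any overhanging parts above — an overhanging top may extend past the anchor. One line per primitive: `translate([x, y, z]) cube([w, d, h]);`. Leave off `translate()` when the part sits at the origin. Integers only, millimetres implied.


translate([419, 294, 0]) cube([726, 258, 206]);
translate([419, 552, 206]) cube([726, 258, 206]);
translate([419, 810, 412]) cube([726, 258, 206]);
translate([419, 1068, 618]) cube([726, 258, 206]);
translate([419, 1326, 824]) cube([726, 258, 206]);
translate([419, 1584, 1030]) cube([726, 258, 206]);
translate([419, 1842, 1236]) cube([726, 258, 206]);
translate([419, 2100, 1442]) cube([726, 258, 206]);
translate([419, 2358, 1648]) cube([726, 258, 206]);


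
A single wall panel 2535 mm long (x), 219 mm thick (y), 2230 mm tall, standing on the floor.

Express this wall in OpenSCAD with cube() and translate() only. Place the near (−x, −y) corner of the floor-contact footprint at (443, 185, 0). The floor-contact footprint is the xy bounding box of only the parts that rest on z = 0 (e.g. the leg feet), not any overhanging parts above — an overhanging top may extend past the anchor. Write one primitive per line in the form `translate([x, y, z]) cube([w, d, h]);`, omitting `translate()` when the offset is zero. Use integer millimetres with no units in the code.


translate([443, 185, 0]) cube([2535, 219, 2230]);


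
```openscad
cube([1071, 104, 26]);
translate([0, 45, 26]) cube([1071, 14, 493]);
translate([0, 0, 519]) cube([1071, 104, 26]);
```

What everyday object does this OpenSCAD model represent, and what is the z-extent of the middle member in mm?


An I-beam. The web height is 493 mm.

Two wide flanges with a thin centred web — an I-beam. Overall 545 mm minus two 26 mm flanges gives a web of 545 − 2·26 = 493 mm.


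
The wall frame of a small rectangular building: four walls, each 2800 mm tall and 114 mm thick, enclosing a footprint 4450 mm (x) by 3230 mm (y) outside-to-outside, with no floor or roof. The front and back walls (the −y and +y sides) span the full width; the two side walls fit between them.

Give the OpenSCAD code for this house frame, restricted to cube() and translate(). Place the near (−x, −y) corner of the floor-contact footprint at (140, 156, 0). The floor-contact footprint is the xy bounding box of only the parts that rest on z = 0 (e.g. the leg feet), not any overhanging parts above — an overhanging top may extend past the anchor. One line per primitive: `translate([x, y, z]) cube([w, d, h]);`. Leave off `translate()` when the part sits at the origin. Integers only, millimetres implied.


translate([140, 156, 0]) cube([4450, 114, 2800]);
translate([140, 3272, 0]) cube([4450, 114, 2800]);
translate([140, 270, 0]) cube([114, 3002, 2800]);
translate([4476, 270, 0]) cube([114, 3002, 2800]);


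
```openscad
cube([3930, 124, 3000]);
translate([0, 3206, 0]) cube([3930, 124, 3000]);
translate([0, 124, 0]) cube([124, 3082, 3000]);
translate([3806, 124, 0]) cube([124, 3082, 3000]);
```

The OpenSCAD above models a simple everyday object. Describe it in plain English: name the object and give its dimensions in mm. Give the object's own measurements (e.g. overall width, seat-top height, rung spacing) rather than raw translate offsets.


The wall frame of a small rectangular building: four walls, each 3000 mm tall and 124 mm thick, enclosing a footprint 3930 mm (x) by 3330 mm (y) outside-to-outside, with no floor or roof. The front and back walls (the −y and +y sides) span the full width; the two side walls fit between them.


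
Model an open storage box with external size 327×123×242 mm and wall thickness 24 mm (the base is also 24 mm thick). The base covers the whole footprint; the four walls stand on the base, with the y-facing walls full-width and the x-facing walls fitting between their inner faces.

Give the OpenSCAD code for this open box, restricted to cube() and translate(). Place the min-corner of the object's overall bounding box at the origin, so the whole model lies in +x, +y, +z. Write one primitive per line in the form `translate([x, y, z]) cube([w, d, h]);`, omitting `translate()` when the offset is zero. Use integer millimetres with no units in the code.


cube([327, 123, 24]);
translate([0, 0, 24]) cube([327, 24, 218]);
translate([0, 99, 24]) cube([327, 24, 218]);
translate([0, 24, 24]) cube([24, 75, 218]);
translate([303, 24, 24]) cube([24, 75, 218]);


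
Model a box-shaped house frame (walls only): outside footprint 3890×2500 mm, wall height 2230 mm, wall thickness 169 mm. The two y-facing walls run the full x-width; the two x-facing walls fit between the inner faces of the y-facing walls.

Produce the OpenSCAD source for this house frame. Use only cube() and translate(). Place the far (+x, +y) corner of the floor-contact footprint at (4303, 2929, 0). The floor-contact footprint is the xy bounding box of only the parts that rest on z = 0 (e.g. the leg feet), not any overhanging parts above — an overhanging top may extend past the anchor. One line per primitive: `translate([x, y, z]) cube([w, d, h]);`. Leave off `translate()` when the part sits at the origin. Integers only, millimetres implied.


translate([413, 429, 0]) cube([3890, 169, 2230]);
translate([413, 2760, 0]) cube([3890, 169, 2230]);
translate([413, 598, 0]) cube([169, 2162, 2230]);
translate([4134, 598, 0]) cube([169, 2162, 2230]);


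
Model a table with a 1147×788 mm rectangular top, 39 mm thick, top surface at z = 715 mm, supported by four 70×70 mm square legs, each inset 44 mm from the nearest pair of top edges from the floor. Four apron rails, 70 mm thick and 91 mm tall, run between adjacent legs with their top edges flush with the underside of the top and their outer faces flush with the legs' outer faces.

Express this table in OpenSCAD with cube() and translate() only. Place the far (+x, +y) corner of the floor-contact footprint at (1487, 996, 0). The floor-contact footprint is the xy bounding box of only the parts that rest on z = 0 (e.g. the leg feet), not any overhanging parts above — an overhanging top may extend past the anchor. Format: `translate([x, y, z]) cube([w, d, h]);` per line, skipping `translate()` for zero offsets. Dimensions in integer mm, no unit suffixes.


translate([384, 252, 676]) cube([1147, 788, 39]);
translate([428, 296, 0]) cube([70, 70, 676]);
translate([1417, 296, 0]) cube([70, 70, 676]);
translate([428, 926, 0]) cube([70, 70, 676]);
translate([1417, 926, 0]) cube([70, 70, 676]);
translate([498, 296, 585]) cube([919, 70, 91]);
translate([498, 926, 585]) cube([919, 70, 91]);
translate([428, 366, 585]) cube([70, 560, 91]);
translate([1417, 366, 585]) cube([70, 560, 91]);


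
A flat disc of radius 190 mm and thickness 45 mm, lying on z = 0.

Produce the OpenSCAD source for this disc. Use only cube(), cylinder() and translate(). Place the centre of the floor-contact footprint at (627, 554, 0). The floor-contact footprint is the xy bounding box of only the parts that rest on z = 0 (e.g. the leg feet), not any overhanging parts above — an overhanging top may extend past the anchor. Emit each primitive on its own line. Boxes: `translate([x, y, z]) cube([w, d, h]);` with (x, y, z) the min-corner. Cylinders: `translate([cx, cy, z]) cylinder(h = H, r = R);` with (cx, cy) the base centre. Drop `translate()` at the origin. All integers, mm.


translate([627, 554, 0]) cylinder(h = 45, r = 190);


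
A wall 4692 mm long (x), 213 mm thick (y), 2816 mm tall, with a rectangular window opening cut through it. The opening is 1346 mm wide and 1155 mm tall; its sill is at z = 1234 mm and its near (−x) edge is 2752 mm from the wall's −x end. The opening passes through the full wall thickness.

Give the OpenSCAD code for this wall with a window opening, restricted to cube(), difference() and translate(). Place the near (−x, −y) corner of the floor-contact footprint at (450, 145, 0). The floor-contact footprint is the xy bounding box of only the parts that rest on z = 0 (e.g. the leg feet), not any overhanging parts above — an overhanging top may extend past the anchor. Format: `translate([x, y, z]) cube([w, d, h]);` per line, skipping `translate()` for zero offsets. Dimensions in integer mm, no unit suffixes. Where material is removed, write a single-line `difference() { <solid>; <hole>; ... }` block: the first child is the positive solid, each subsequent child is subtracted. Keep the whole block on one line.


difference() { translate([450, 145, 0]) cube([4692, 213, 2816]); translate([3202, 145, 1234]) cube([1346, 213, 1155]); }


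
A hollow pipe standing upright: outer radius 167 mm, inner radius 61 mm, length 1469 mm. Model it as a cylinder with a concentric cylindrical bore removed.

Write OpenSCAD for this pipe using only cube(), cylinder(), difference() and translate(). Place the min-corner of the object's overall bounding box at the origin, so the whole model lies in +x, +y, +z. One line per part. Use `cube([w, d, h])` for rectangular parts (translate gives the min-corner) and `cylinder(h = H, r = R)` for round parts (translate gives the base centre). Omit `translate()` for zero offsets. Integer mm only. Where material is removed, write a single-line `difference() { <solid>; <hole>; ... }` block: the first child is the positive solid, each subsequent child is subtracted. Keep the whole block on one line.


difference() { translate([167, 167, 0]) cylinder(h = 1469, r = 167); translate([167, 167, 0]) cylinder(h = 1469, r = 61); }


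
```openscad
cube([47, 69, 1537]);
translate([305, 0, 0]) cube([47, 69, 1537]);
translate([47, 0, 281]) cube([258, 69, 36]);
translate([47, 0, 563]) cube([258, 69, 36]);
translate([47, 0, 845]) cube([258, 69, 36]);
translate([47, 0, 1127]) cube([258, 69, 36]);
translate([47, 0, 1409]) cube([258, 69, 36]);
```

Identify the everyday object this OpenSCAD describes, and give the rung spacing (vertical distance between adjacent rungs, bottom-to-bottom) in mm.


A ladder. The rung spacing is 282 mm.

Two tall 47×69 posts with 5 short bars between them — a ladder. Adjacent rungs sit at z = 281 and z = 563, so the spacing is 563 − 281 = 282 mm.


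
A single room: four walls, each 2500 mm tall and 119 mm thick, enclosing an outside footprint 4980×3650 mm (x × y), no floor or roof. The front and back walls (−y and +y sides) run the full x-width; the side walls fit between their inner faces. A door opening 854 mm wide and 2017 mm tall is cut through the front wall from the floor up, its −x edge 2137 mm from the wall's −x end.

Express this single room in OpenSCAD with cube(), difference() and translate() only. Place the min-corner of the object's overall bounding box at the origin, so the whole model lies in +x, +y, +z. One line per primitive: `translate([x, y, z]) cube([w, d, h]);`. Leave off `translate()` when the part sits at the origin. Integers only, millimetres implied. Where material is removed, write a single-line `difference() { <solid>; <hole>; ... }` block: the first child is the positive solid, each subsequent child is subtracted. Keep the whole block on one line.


difference() { cube([4980, 119, 2500]); translate([2137, 0, 0]) cube([854, 119, 2017]); }
translate([0, 3531, 0]) cube([4980, 119, 2500]);
translate([0, 119, 0]) cube([119, 3412, 2500]);
translate([4861, 119, 0]) cube([119, 3412, 2500]);


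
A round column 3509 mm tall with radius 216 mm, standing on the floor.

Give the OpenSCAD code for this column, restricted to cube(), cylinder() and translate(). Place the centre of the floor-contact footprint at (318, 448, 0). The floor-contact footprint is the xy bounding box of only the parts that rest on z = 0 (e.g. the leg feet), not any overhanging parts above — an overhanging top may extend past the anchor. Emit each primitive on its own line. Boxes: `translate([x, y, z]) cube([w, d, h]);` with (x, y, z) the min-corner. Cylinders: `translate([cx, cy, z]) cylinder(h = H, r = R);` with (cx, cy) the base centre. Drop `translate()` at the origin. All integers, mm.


translate([318, 448, 0]) cylinder(h = 3509, r = 216);


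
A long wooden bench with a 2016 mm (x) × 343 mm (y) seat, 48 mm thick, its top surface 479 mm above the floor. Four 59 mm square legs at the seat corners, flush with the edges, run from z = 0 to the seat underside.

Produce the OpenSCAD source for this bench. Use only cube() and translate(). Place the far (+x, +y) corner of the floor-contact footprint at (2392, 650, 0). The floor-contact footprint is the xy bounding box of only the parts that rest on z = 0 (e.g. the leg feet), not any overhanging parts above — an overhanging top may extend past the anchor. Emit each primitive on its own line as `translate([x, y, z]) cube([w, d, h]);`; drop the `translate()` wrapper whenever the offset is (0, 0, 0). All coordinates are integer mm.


translate([376, 307, 431]) cube([2016, 343, 48]);
translate([376, 307, 0]) cube([59, 59, 431]);
translate([376, 591, 0]) cube([59, 59, 431]);
translate([2333, 307, 0]) cube([59, 59, 431]);
translate([2333, 591, 0]) cube([59, 59, 431]);


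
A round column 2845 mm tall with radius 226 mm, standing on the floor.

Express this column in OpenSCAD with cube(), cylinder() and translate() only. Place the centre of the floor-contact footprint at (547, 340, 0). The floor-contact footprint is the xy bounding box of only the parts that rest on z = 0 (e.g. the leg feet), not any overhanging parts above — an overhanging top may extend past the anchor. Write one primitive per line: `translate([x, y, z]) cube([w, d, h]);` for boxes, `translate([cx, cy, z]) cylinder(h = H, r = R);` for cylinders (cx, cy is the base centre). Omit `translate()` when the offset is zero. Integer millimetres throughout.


translate([547, 340, 0]) cylinder(h = 2845, r = 226);


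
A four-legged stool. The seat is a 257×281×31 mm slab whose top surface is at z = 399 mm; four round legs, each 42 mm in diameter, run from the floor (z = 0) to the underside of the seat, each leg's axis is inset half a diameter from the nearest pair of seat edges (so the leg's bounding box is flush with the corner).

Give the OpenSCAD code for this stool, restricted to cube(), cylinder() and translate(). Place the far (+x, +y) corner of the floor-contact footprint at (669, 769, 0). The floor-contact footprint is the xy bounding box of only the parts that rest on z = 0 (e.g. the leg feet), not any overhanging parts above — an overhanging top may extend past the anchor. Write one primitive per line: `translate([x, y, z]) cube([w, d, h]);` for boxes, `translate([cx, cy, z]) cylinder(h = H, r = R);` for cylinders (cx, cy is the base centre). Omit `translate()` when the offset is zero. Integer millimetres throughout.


translate([412, 488, 368]) cube([257, 281, 31]);
translate([433, 509, 0]) cylinder(h = 368, r = 21);
translate([648, 509, 0]) cylinder(h = 368, r = 21);
translate([433, 748, 0]) cylinder(h = 368, r = 21);
translate([648, 748, 0]) cylinder(h = 368, r = 21);


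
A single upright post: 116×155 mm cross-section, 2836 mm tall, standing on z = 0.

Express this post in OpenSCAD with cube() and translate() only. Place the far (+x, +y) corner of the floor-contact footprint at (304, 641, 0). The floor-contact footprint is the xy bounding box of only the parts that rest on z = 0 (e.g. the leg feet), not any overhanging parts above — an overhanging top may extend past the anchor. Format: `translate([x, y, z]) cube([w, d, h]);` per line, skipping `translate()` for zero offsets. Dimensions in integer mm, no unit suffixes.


translate([188, 486, 0]) cube([116, 155, 2836]);


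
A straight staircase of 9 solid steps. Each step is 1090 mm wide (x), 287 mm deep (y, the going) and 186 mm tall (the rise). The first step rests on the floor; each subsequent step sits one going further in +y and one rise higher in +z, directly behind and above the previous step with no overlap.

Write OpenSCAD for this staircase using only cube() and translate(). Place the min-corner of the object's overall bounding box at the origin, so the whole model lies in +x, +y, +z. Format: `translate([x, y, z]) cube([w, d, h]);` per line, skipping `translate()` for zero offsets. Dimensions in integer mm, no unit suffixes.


cube([1090, 287, 186]);
translate([0, 287, 186]) cube([1090, 287, 186]);
translate([0, 574, 372]) cube([1090, 287, 186]);
translate([0, 861, 558]) cube([1090, 287, 186]);
translate([0, 1148, 744]) cube([1090, 287, 186]);
translate([0, 1435, 930]) cube([1090, 287, 186]);
translate([0, 1722, 1116]) cube([1090, 287, 186]);
translate([0, 2009, 1302]) cube([1090, 287, 186]);
translate([0, 2296, 1488]) cube([1090, 287, 186]);


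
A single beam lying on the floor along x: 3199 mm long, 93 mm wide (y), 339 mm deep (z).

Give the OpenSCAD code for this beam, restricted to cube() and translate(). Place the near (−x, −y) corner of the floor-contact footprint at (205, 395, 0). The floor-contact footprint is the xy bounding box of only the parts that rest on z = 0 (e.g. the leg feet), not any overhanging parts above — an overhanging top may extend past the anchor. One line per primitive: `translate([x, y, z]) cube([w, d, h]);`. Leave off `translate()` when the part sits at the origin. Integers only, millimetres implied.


translate([205, 395, 0]) cube([3199, 93, 339]);


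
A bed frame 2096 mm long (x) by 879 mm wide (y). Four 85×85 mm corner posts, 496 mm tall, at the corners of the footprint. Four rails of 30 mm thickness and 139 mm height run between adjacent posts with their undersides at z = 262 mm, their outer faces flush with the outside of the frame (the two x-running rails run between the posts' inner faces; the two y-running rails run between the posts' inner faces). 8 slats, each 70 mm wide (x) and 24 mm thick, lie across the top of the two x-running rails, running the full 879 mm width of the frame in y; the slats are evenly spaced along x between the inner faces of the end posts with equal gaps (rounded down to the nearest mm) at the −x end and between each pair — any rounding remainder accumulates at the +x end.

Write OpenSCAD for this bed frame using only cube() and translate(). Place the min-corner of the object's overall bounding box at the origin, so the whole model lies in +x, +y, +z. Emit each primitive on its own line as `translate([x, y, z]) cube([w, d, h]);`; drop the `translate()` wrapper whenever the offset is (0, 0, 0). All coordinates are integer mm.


cube([85, 85, 496]);
translate([0, 794, 0]) cube([85, 85, 496]);
translate([2011, 0, 0]) cube([85, 85, 496]);
translate([2011, 794, 0]) cube([85, 85, 496]);
translate([85, 0, 262]) cube([1926, 30, 139]);
translate([85, 849, 262]) cube([1926, 30, 139]);
translate([0, 85, 262]) cube([30, 709, 139]);
translate([2066, 85, 262]) cube([30, 709, 139]);
translate([236, 0, 401]) cube([70, 879, 24]);
translate([457, 0, 401]) cube([70, 879, 24]);
translate([678, 0, 401]) cube([70, 879, 24]);
translate([899, 0, 401]) cube([70, 879, 24]);
translate([1120, 0, 401]) cube([70, 879, 24]);
translate([1341, 0, 401]) cube([70, 879, 24]);
translate([1562, 0, 401]) cube([70, 879, 24]);
translate([1783, 0, 401]) cube([70, 879, 24]);


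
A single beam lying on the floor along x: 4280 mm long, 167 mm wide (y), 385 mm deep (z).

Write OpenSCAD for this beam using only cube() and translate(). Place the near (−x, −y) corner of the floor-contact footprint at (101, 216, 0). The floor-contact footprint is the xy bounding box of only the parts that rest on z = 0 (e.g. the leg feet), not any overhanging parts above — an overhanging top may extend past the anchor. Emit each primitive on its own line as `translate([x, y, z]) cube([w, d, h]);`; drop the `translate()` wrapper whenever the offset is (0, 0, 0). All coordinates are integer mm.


translate([101, 216, 0]) cube([4280, 167, 385]);


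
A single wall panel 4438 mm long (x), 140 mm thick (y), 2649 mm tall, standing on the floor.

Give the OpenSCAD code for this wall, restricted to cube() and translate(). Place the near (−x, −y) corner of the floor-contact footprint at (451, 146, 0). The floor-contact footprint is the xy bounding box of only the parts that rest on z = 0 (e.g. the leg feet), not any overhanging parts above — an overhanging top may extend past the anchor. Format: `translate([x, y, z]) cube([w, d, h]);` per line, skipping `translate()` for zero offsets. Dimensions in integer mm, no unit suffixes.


translate([451, 146, 0]) cube([4438, 140, 2649]);


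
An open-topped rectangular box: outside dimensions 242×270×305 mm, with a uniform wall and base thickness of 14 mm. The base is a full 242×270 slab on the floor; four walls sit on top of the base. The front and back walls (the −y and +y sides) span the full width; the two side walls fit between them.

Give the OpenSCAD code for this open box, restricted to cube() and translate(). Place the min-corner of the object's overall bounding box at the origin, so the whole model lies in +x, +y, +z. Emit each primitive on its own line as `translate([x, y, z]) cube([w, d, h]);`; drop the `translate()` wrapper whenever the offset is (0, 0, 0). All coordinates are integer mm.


cube([242, 270, 14]);
translate([0, 0, 14]) cube([242, 14, 291]);
translate([0, 256, 14]) cube([242, 14, 291]);
translate([0, 14, 14]) cube([14, 242, 291]);
translate([228, 14, 14]) cube([14, 242, 291]);


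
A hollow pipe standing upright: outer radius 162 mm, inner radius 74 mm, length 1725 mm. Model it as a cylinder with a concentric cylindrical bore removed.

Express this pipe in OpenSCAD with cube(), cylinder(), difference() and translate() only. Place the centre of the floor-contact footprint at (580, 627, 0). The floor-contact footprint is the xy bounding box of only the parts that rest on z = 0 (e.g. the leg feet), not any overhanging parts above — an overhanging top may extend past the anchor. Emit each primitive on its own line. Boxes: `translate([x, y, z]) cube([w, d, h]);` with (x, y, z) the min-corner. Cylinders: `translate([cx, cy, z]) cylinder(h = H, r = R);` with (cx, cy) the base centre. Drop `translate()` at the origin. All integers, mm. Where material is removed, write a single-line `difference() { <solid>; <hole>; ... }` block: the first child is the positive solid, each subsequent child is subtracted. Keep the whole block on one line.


difference() { translate([580, 627, 0]) cylinder(h = 1725, r = 162); translate([580, 627, 0]) cylinder(h = 1725, r = 74); }


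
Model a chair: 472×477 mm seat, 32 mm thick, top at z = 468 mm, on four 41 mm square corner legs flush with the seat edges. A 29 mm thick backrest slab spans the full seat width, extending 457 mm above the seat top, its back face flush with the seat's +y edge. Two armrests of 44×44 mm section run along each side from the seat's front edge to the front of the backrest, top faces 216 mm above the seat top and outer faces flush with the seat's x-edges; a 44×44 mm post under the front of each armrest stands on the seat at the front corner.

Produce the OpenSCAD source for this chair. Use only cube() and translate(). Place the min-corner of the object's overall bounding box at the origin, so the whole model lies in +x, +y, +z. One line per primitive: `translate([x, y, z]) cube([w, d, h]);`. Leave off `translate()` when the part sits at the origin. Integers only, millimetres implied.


translate([0, 0, 436]) cube([472, 477, 32]);
cube([41, 41, 436]);
translate([431, 0, 0]) cube([41, 41, 436]);
translate([0, 436, 0]) cube([41, 41, 436]);
translate([431, 436, 0]) cube([41, 41, 436]);
translate([0, 448, 468]) cube([472, 29, 457]);
translate([0, 0, 640]) cube([44, 448, 44]);
translate([428, 0, 640]) cube([44, 448, 44]);
translate([0, 0, 468]) cube([44, 44, 172]);
translate([428, 0, 468]) cube([44, 44, 172]);


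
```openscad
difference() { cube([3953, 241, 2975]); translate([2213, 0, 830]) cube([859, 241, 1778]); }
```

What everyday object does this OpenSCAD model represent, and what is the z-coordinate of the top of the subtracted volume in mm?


A wall with a window opening. The window head height is 2608 mm.

A wall with a rectangular opening subtracted — a window. Sill at z = 830, opening 1778 mm tall, so the head is at 830 + 1778 = 2608 mm.


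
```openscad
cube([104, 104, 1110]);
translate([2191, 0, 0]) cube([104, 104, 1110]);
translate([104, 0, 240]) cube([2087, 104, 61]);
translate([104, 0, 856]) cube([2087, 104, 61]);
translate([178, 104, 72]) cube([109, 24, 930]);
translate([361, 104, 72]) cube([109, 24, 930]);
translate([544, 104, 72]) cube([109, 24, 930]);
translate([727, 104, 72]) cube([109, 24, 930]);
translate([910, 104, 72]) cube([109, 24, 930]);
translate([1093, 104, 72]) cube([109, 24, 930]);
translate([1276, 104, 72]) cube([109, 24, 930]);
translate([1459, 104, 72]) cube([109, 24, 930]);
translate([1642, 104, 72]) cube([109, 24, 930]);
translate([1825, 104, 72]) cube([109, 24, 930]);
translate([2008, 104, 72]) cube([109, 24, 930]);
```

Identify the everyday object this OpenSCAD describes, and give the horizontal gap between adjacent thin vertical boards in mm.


A fence section. The picket gap is 74 mm.

Two posts, two rails, 11 pickets — a fence section. Span 2087 mm holds 11 pickets of 109 mm with 12 equal gaps: ⌊(2087 − 11·109) / 12⌋ = 74 mm.


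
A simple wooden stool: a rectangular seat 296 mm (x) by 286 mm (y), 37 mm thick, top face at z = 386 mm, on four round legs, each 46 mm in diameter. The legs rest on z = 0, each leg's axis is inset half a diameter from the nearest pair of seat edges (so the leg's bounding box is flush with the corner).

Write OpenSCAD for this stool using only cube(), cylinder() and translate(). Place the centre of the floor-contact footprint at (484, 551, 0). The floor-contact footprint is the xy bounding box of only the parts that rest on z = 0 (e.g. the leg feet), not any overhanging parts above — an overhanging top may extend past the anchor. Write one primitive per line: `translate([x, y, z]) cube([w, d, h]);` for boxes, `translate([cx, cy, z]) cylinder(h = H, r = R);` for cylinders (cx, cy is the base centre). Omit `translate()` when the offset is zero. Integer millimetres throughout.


translate([336, 408, 349]) cube([296, 286, 37]);
translate([359, 431, 0]) cylinder(h = 349, r = 23);
translate([609, 431, 0]) cylinder(h = 349, r = 23);
translate([359, 671, 0]) cylinder(h = 349, r = 23);
translate([609, 671, 0]) cylinder(h = 349, r = 23);


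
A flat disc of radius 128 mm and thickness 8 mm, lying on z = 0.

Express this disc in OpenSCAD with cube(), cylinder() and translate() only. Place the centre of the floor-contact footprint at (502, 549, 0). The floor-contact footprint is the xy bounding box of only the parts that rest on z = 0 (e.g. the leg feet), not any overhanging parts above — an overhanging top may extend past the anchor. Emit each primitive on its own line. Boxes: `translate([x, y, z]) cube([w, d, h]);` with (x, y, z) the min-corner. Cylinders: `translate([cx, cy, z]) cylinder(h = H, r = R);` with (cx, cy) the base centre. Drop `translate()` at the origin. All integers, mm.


translate([502, 549, 0]) cylinder(h = 8, r = 128);


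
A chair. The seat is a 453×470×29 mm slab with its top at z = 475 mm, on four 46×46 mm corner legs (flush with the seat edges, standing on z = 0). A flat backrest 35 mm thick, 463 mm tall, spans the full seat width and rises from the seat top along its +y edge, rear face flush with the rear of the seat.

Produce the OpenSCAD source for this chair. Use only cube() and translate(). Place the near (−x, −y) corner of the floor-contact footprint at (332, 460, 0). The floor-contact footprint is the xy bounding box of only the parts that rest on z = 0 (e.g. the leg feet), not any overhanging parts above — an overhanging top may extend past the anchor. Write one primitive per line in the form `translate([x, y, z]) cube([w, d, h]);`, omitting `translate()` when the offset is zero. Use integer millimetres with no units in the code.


translate([332, 460, 446]) cube([453, 470, 29]);
translate([332, 460, 0]) cube([46, 46, 446]);
translate([739, 460, 0]) cube([46, 46, 446]);
translate([332, 884, 0]) cube([46, 46, 446]);
translate([739, 884, 0]) cube([46, 46, 446]);
translate([332, 895, 475]) cube([453, 35, 463]);


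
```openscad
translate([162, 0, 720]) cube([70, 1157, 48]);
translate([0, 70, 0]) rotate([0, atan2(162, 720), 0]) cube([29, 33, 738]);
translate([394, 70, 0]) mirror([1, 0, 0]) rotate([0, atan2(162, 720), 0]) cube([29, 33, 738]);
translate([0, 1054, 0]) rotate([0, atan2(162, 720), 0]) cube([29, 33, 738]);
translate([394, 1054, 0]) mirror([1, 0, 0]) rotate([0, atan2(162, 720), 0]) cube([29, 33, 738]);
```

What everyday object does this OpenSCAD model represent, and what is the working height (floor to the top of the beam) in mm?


A sawhorse. The overall height is 768 mm.

A beam across two mirrored pairs of raked legs — a sawhorse. The beam's underside is at z = 720 (matching the legs' vertical rise in atan2(162, 720)) and the beam is 48 mm tall, so its top is at 720 + 48 = 768 mm. The raked legs top out at the beam's underside, so that is the highest point.


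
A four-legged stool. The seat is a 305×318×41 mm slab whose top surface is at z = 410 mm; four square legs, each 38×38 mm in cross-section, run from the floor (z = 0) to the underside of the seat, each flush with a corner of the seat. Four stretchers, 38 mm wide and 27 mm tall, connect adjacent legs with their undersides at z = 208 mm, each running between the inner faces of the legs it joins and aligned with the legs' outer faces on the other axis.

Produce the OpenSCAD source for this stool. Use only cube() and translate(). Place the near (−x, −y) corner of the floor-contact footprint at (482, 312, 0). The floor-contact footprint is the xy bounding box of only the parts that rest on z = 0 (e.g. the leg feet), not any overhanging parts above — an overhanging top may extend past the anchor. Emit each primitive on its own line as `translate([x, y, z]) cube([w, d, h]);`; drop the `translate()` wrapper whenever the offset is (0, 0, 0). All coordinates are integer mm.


// leg_h = 410 - 41 = 369
// stretcher span = 305 - 2*38 = 229
translate([482, 312, 369]) cube([305, 318, 41]);
translate([482, 312, 0]) cube([38, 38, 369]);
translate([749, 312, 0]) cube([38, 38, 369]);
translate([482, 592, 0]) cube([38, 38, 369]);
translate([749, 592, 0]) cube([38, 38, 369]);
translate([520, 312, 208]) cube([229, 38, 27]);
translate([520, 592, 208]) cube([229, 38, 27]);
translate([482, 350, 208]) cube([38, 242, 27]);
translate([749, 350, 208]) cube([38, 242, 27]);


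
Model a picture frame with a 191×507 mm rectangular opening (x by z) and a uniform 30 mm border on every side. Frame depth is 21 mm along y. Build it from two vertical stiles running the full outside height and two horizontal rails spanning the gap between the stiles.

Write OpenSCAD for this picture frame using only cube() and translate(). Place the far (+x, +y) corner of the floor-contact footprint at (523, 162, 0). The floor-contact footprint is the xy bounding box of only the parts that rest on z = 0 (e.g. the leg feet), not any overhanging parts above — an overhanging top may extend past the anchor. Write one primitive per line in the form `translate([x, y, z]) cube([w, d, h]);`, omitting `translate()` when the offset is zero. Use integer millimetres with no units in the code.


translate([272, 141, 0]) cube([30, 21, 567]);
translate([493, 141, 0]) cube([30, 21, 567]);
translate([302, 141, 0]) cube([191, 21, 30]);
translate([302, 141, 537]) cube([191, 21, 30]);


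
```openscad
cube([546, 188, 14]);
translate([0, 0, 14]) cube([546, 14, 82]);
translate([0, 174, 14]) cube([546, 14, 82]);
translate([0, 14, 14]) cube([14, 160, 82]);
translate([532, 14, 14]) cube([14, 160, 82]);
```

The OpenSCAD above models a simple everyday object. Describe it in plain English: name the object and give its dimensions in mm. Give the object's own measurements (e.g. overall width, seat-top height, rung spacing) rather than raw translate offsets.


An open-topped rectangular box: outside dimensions 546×188×96 mm, with a uniform wall and base thickness of 14 mm. The base is a full 546×188 slab on the floor; four walls sit on top of the base. The front and back walls (the −y and +y sides) span the full width; the two side walls fit between them.


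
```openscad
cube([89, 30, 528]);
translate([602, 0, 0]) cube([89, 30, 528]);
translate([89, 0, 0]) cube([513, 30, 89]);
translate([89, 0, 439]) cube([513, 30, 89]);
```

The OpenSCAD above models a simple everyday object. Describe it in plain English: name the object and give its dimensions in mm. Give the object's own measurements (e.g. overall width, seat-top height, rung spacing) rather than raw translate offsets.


A rectangular picture frame lying in the x–z plane (depth along y). The opening is 513 mm wide (x) by 350 mm tall (z), surrounded by a border 89 mm wide on all four sides. The frame is 30 mm deep and is made of two full-height vertical stiles with two horizontal rails fitted between them.


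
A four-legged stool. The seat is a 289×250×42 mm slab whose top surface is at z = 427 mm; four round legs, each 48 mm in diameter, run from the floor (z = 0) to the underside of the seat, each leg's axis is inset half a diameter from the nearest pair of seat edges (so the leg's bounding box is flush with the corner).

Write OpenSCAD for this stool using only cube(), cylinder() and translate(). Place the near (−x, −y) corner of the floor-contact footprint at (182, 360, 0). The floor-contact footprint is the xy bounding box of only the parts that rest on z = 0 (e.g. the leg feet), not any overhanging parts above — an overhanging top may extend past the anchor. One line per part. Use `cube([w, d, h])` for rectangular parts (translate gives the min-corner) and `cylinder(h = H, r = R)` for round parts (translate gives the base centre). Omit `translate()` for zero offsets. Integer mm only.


translate([182, 360, 385]) cube([289, 250, 42]);
translate([206, 384, 0]) cylinder(h = 385, r = 24);
translate([447, 384, 0]) cylinder(h = 385, r = 24);
translate([206, 586, 0]) cylinder(h = 385, r = 24);
translate([447, 586, 0]) cylinder(h = 385, r = 24);


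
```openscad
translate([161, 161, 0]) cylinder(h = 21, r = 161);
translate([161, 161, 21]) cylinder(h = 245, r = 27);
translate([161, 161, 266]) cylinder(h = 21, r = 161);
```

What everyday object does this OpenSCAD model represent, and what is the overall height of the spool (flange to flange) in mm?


A spool. The overall height is 287 mm.

Three coaxial cylinders, large–small–large — a spool. Two 21 mm flanges and a 245 mm core give 21 + 245 + 21 = 287 mm.


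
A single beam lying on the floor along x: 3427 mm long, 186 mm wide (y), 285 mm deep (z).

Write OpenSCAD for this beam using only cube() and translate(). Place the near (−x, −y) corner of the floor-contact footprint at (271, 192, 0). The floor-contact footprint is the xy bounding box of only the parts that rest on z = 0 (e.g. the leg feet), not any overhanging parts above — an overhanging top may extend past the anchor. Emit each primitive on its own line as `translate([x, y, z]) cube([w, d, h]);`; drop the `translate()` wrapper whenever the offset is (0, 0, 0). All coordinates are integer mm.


translate([271, 192, 0]) cube([3427, 186, 285]);


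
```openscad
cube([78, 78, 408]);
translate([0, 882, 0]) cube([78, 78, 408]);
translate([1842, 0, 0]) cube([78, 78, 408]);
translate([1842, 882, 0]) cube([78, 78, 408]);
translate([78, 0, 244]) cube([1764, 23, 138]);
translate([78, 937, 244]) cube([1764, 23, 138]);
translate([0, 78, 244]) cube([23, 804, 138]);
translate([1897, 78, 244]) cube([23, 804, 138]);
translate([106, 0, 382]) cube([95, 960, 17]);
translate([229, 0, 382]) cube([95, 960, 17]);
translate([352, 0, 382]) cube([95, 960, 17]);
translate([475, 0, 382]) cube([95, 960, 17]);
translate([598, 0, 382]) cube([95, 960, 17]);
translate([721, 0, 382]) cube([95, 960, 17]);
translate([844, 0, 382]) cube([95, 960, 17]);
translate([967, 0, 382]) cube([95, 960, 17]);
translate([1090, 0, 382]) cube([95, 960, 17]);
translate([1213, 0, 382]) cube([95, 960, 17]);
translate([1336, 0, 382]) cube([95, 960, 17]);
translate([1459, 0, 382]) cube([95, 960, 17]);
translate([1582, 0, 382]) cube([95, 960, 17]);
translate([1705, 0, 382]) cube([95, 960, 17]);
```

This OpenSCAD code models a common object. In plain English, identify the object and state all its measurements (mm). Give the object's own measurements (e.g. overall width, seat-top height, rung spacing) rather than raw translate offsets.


A bed frame 1920 mm long (x) by 960 mm wide (y). Four 78×78 mm corner posts, 408 mm tall, at the corners of the footprint. Four rails of 23 mm thickness and 138 mm height run between adjacent posts with their undersides at z = 244 mm, their outer faces flush with the outside of the frame (the two x-running rails run between the posts' inner faces; the two y-running rails run between the posts' inner faces). 14 slats, each 95 mm wide (x) and 17 mm thick, lie across the top of the two x-running rails, running the full 960 mm width of the frame in y; along x they sit between the end posts with a 28 mm gap after the −x posts and between neighbouring slats, leaving 42 mm before the +x posts.


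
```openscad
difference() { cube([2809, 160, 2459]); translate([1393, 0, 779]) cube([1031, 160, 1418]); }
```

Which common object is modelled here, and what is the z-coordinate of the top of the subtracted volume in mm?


A wall with a window opening. The window head height is 2197 mm.

A wall with a rectangular opening subtracted — a window. Sill at z = 779, opening 1418 mm tall, so the head is at 779 + 1418 = 2197 mm.


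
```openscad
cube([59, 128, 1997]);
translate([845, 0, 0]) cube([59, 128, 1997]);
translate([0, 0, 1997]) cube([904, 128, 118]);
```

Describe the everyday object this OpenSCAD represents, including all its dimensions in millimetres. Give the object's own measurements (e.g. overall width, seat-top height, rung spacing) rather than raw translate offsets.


A door frame. The clear opening is 786 mm wide and 1997 mm high. Two 59 mm wide jambs, 128 mm deep, stand either side of the opening from the floor to the top of the opening. A 118 mm thick head sits across the top of both jambs, spanning the full outside width of the frame.


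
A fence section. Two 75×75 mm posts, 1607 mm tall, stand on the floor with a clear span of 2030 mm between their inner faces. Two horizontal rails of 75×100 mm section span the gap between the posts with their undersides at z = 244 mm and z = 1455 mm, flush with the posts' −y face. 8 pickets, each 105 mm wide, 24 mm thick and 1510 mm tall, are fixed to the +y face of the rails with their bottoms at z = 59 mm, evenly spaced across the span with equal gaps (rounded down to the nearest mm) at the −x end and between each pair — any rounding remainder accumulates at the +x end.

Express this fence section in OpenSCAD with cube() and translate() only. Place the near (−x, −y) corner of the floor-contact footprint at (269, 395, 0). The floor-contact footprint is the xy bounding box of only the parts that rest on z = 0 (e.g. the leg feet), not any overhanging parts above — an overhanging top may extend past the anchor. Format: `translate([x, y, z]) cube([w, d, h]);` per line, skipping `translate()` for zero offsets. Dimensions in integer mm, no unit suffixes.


translate([269, 395, 0]) cube([75, 75, 1607]);
translate([2374, 395, 0]) cube([75, 75, 1607]);
translate([344, 395, 244]) cube([2030, 75, 100]);
translate([344, 395, 1455]) cube([2030, 75, 100]);
translate([476, 470, 59]) cube([105, 24, 1510]);
translate([713, 470, 59]) cube([105, 24, 1510]);
translate([950, 470, 59]) cube([105, 24, 1510]);
translate([1187, 470, 59]) cube([105, 24, 1510]);
translate([1424, 470, 59]) cube([105, 24, 1510]);
translate([1661, 470, 59]) cube([105, 24, 1510]);
translate([1898, 470, 59]) cube([105, 24, 1510]);
translate([2135, 470, 59]) cube([105, 24, 1510]);
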